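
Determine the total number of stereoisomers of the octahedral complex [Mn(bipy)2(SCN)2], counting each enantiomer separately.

3

The six octahedral sites form three mutually perpendicular trans pairs.
Each bipy is bidentate and must span two cis positions.
There are 2 geometric isomers: SCN trans; SCN cis (chiral).
One of these lacks any improper symmetry element and so occurs as an enantiomeric pair, giving 2 + 1 = 3 stereoisomers in total.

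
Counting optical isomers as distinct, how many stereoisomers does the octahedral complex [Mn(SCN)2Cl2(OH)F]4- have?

In an octahedral complex each vertex has one trans partner and four cis neighbours.
Working through the distinct placements yields 6 geometric isomers: SCN trans, Cl trans; SCN cis, Cl trans; SCN trans, Cl cis; SCN cis, Cl cis (3 arrangements, 2 chiral).
Of these, 2 lack any improper symmetry element and so occur as enantiomeric pairs, giving 6 + 2 = 8 stereoisomers in total.

8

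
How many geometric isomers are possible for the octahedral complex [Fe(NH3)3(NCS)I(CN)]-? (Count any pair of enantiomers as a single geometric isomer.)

The six octahedral sites form three mutually perpendicular trans pairs.
There are 4 geometric isomers: NH3 mer (3 arrangements); NH3 fac (chiral).

4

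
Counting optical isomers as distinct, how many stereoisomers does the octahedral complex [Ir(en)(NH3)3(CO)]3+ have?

In an octahedral complex each vertex has one trans partner and four cis neighbours.
Each en is bidentate and must span two cis positions.
Working through the distinct placements yields 2 geometric isomers: NH3 fac; NH3 mer.
Each arrangement has an internal mirror plane or centre of symmetry, so none is chiral.

2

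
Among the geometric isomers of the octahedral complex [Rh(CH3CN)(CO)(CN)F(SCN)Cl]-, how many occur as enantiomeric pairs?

Systematic enumeration (placing each ligand type in turn and discarding arrangements equivalent by rotation or reflection) gives 15 geometric isomers.
Of these, 15 lack any improper symmetry element and so occur as enantiomeric pairs, giving 15 + 15 = 30 stereoisomers in total.

15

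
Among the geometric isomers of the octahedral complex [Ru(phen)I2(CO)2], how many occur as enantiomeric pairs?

Each phen is bidentate and must span two cis positions.
There are 3 geometric isomers: I cis, CO trans; I cis, CO cis (chiral); I trans, CO cis.
One of these lacks any improper symmetry element and so occurs as an enantiomeric pair, giving 3 + 1 = 4 stereoisomers in total.

1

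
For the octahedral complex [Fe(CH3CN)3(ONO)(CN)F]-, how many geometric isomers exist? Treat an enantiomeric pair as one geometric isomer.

4

In an octahedral complex each vertex has one trans partner and four cis neighbours.
Systematic placement gives 4 geometric isomers: CH3CN mer (3 arrangements); CH3CN fac (chiral).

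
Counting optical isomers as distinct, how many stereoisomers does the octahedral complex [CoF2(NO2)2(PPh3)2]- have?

The six octahedral sites form three mutually perpendicular trans pairs.
The distinct arrangements are (5 in all): F trans, NO2 trans, PPh3 trans; F trans, NO2 cis, PPh3 cis; F cis, NO2 cis, PPh3 trans; F cis, NO2 cis, PPh3 cis (chiral); F cis, NO2 trans, PPh3 cis.
One of these lacks any improper symmetry element and so occurs as an enantiomeric pair, giving 5 + 1 = 6 stereoisomers in total.

6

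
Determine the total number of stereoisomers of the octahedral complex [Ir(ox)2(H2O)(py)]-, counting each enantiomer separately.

3

Each ox is bidentate and must span two cis positions.
Working through the distinct placements yields 2 geometric isomers: H2O and py mutually cis (chiral); H2O and py mutually trans.
One of these lacks any improper symmetry element and so occurs as an enantiomeric pair, giving 2 + 1 = 3 stereoisomers in total.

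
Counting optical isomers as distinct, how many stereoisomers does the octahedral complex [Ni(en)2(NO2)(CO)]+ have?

The six octahedral sites form three mutually perpendicular trans pairs.
Each en is bidentate and must span two cis positions.
There are 2 geometric isomers: NO2 and CO mutually trans; NO2 and CO mutually cis (chiral).
One of these lacks any improper symmetry element and so occurs as an enantiomeric pair, giving 2 + 1 = 3 stereoisomers in total.

3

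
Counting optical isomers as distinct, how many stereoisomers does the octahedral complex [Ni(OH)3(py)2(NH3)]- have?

The six octahedral sites form three mutually perpendicular trans pairs.
The distinct arrangements are (3 in all): OH mer, py trans; OH fac, py cis; OH mer, py cis.
Each arrangement has an internal mirror plane or centre of symmetry, so none is chiral.

3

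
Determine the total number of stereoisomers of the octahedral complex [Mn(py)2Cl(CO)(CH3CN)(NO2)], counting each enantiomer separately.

An octahedron has six vertices in three trans pairs; every non-trans pair is cis.
Placing the ligands in turn and identifying arrangements related by rotation or reflection leaves 9 distinct geometric isomers.
Of these, 6 lack any improper symmetry element and so occur as enantiomeric pairs, giving 9 + 6 = 15 stereoisomers in total.

15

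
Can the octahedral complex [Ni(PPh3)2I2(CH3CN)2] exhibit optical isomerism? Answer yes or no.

Systematic placement gives 5 geometric isomers: PPh3 trans, I trans, CH3CN trans; PPh3 cis, I cis, CH3CN trans; PPh3 trans, I cis, CH3CN cis; PPh3 cis, I cis, CH3CN cis (chiral); PPh3 cis, I trans, CH3CN cis.
One of these lacks any improper symmetry element and so occurs as an enantiomeric pair, giving 5 + 1 = 6 stereoisomers in total.

yes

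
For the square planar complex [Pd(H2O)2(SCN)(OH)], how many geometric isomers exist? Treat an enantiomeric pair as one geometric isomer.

2

There are 2 geometric isomers: H2O cis; H2O trans.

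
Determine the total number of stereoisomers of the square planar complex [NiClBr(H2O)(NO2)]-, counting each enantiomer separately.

There are 3 geometric isomers: (Br/H2O trans, Cl/NO2 trans); (Br/NO2 trans, Cl/H2O trans); (Br/Cl trans, H2O/NO2 trans).
Each arrangement has an internal mirror plane or centre of symmetry, so none is chiral.

3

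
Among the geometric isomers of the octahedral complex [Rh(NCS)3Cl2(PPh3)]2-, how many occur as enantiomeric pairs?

0

An octahedron has six vertices in three trans pairs; every non-trans pair is cis.
The distinct arrangements are (3 in all): NCS mer, Cl trans; NCS fac, Cl cis; NCS mer, Cl cis.
Each arrangement has an internal mirror plane or centre of symmetry, so none is chiral.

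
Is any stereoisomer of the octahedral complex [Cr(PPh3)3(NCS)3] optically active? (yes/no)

no

An octahedron has six vertices in three trans pairs; every non-trans pair is cis.
The distinct arrangements are (2 in all): PPh3 mer; PPh3 fac.
Each arrangement has an internal mirror plane or centre of symmetry, so none is chiral.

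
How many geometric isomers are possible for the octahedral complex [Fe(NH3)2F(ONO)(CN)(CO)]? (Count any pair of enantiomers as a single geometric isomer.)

9

Placing the ligands in turn and identifying arrangements related by rotation or reflection leaves 9 distinct geometric isomers.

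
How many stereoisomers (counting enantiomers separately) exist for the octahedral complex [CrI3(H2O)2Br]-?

There are 3 geometric isomers: I mer, H2O cis; I mer, H2O trans; I fac, H2O cis.
Each arrangement has an internal mirror plane or centre of symmetry, so none is chiral.

3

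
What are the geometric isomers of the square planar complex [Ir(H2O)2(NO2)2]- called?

Systematic placement gives 2 geometric isomers: H2O cis; H2O trans.

cis and trans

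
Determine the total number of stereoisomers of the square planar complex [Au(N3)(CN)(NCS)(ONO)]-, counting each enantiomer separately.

In a square planar complex each vertex has one trans partner and two cis neighbours.
Systematic placement gives 3 geometric isomers: (CN/NCS trans, N3/ONO trans); (CN/ONO trans, N3/NCS trans); (CN/N3 trans, NCS/ONO trans).
Each arrangement has an internal mirror plane or centre of symmetry, so none is chiral.

3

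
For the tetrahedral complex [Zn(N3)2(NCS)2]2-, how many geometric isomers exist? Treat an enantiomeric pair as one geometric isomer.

1

Only one geometric arrangement is possible.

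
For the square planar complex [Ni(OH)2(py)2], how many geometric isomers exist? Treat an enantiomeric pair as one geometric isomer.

2

A square has two trans pairs of vertices; adjacent vertices are cis.
There are 2 geometric isomers: OH cis; OH trans.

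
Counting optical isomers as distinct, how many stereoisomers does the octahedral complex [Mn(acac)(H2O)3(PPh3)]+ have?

2

In an octahedral complex each vertex has one trans partner and four cis neighbours.
Each acac is bidentate and must span two cis positions.
Systematic placement gives 2 geometric isomers: H2O mer; H2O fac.
Each arrangement has an internal mirror plane or centre of symmetry, so none is chiral.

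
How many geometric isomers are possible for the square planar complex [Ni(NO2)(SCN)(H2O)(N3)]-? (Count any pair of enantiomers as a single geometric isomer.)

In a square planar complex each vertex has one trans partner and two cis neighbours.
There are 3 geometric isomers: (H2O/NO2 trans, N3/SCN trans); (H2O/SCN trans, N3/NO2 trans); (H2O/N3 trans, NO2/SCN trans).

3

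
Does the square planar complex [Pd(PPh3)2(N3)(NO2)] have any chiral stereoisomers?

There are 2 geometric isomers: PPh3 cis; PPh3 trans.
Each arrangement has an internal mirror plane or centre of symmetry, so none is chiral.

no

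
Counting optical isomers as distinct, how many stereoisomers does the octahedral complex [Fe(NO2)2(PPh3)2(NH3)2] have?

6

In an octahedral complex each vertex has one trans partner and four cis neighbours.
Working through the distinct placements yields 5 geometric isomers: NO2 trans, PPh3 trans, NH3 trans; NO2 cis, PPh3 cis, NH3 trans; NO2 cis, PPh3 trans, NH3 cis; NO2 cis, PPh3 cis, NH3 cis (chiral); NO2 trans, PPh3 cis, NH3 cis.
One of these lacks any improper symmetry element and so occurs as an enantiomeric pair, giving 5 + 1 = 6 stereoisomers in total.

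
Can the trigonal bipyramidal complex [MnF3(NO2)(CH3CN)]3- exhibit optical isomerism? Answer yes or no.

no

A trigonal bipyramid has two axial and three equatorial sites, which are chemically inequivalent.
Working through the distinct placements yields 4 geometric isomers: NO2 equatorial, CH3CN axial; NO2 axial, CH3CN axial; NO2 equatorial, CH3CN equatorial; NO2 axial, CH3CN equatorial.
Each arrangement has an internal mirror plane or centre of symmetry, so none is chiral.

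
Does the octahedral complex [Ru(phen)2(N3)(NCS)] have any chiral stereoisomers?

Each phen is bidentate and must span two cis positions.
There are 2 geometric isomers: N3 and NCS mutually trans; N3 and NCS mutually cis (chiral).
One of these lacks any improper symmetry element and so occurs as an enantiomeric pair, giving 2 + 1 = 3 stereoisomers in total.

yes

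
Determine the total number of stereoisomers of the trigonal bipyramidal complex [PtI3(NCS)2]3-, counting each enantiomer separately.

3

A trigonal bipyramid has two axial and three equatorial sites, which are chemically inequivalent.
There are 3 geometric isomers: NCS both equatorial; NCS one axial, one equatorial; NCS both axial.
Each arrangement has an internal mirror plane or centre of symmetry, so none is chiral.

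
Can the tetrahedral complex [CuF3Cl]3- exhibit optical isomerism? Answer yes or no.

In a tetrahedral complex all four positions are equivalent and every pair of ligands is adjacent — there is no cis/trans distinction.
Only one geometric arrangement is possible.

no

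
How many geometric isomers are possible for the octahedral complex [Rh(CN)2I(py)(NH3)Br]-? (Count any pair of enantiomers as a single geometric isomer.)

Exhaustive case analysis gives 9 geometric isomers.

9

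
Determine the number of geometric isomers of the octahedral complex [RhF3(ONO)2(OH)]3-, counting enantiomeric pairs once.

The six octahedral sites form three mutually perpendicular trans pairs.
Working through the distinct placements yields 3 geometric isomers: F mer, ONO trans; F mer, ONO cis; F fac, ONO cis.

3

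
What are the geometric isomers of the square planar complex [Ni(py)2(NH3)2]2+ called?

Working through the distinct placements yields 2 geometric isomers: py cis; py trans.

cis and trans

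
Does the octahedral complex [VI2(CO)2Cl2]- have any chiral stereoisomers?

yes

In an octahedral complex each vertex has one trans partner and four cis neighbours.
Working through the distinct placements yields 5 geometric isomers: I trans, CO trans, Cl trans; I cis, CO trans, Cl cis; I trans, CO cis, Cl cis; I cis, CO cis, Cl cis (chiral); I cis, CO cis, Cl trans.
One of these lacks any improper symmetry element and so occurs as an enantiomeric pair, giving 5 + 1 = 6 stereoisomers in total.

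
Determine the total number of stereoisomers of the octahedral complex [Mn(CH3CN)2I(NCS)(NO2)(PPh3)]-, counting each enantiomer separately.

An octahedron has six vertices in three trans pairs; every non-trans pair is cis.
Placing the ligands in turn and identifying arrangements related by rotation or reflection leaves 9 distinct geometric isomers.
Of these, 6 lack any improper symmetry element and so occur as enantiomeric pairs, giving 9 + 6 = 15 stereoisomers in total.

15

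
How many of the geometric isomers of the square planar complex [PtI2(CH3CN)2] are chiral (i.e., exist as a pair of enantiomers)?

0

Systematic placement gives 2 geometric isomers: I cis; I trans.
Each arrangement has an internal mirror plane or centre of symmetry, so none is chiral.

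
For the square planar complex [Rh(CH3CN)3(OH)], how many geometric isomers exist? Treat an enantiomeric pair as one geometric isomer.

A square has two trans pairs of vertices; adjacent vertices are cis.
Only one geometric arrangement is possible.

1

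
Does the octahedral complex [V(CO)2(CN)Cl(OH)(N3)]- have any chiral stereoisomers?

yes

An octahedron has six vertices in three trans pairs; every non-trans pair is cis.
Placing the ligands in turn and identifying arrangements related by rotation or reflection leaves 9 distinct geometric isomers.
Of these, 6 lack any improper symmetry element and so occur as enantiomeric pairs, giving 9 + 6 = 15 stereoisomers in total.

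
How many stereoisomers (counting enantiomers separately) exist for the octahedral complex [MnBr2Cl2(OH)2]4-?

6

The distinct arrangements are (5 in all): Br trans, Cl trans, OH trans; Br trans, Cl cis, OH cis; Br cis, Cl cis, OH trans; Br cis, Cl cis, OH cis (chiral); Br cis, Cl trans, OH cis.
One of these lacks any improper symmetry element and so occurs as an enantiomeric pair, giving 5 + 1 = 6 stereoisomers in total.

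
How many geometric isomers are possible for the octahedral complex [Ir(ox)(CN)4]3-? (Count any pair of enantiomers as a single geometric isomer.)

1

The six octahedral sites form three mutually perpendicular trans pairs.
Each ox is bidentate and must span two cis positions.
Only one geometric arrangement is possible.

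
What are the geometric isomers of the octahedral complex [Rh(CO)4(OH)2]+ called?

cis and trans

The six octahedral sites form three mutually perpendicular trans pairs.
There are 2 geometric isomers: OH trans; OH cis.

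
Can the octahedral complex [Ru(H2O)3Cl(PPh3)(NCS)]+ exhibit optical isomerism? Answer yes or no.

The distinct arrangements are (4 in all): H2O mer (3 arrangements); H2O fac (chiral).
One of these lacks any improper symmetry element and so occurs as an enantiomeric pair, giving 4 + 1 = 5 stereoisomers in total.

yes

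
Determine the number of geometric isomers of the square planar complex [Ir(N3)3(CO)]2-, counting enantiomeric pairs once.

Only one geometric arrangement is possible.

1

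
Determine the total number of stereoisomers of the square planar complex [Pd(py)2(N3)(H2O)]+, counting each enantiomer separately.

2

A square has two trans pairs of vertices; adjacent vertices are cis.
Working through the distinct placements yields 2 geometric isomers: py cis; py trans.
Each arrangement has an internal mirror plane or centre of symmetry, so none is chiral.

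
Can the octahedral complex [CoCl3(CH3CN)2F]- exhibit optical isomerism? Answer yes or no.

The six octahedral sites form three mutually perpendicular trans pairs.
Systematic placement gives 3 geometric isomers: Cl mer, CH3CN trans; Cl fac, CH3CN cis; Cl mer, CH3CN cis.
Each arrangement has an internal mirror plane or centre of symmetry, so none is chiral.

no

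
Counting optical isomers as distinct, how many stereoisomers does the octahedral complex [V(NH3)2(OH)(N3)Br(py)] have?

15

The six octahedral sites form three mutually perpendicular trans pairs.
Placing the ligands in turn and identifying arrangements related by rotation or reflection leaves 9 distinct geometric isomers.
Of these, 6 lack any improper symmetry element and so occur as enantiomeric pairs, giving 9 + 6 = 15 stereoisomers in total.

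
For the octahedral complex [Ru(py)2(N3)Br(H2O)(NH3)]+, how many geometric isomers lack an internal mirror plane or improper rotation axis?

The six octahedral sites form three mutually perpendicular trans pairs.
Placing the ligands in turn and identifying arrangements related by rotation or reflection leaves 9 distinct geometric isomers.
Of these, 6 lack any improper symmetry element and so occur as enantiomeric pairs, giving 9 + 6 = 15 stereoisomers in total.

6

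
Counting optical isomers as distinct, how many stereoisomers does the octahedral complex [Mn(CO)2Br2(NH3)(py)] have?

8

An octahedron has six vertices in three trans pairs; every non-trans pair is cis.
Working through the distinct placements yields 6 geometric isomers: CO trans, Br trans; CO cis, Br trans; CO cis, Br cis (3 arrangements, 2 chiral); CO trans, Br cis.
Of these, 2 lack any improper symmetry element and so occur as enantiomeric pairs, giving 6 + 2 = 8 stereoisomers in total.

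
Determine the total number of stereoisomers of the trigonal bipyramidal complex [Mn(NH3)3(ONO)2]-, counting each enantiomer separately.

3

A trigonal bipyramid has two axial and three equatorial sites, which are chemically inequivalent.
There are 3 geometric isomers: ONO both equatorial; ONO one axial, one equatorial; ONO both axial.
Each arrangement has an internal mirror plane or centre of symmetry, so none is chiral.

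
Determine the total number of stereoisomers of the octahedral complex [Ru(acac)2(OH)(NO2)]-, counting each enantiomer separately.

In an octahedral complex each vertex has one trans partner and four cis neighbours.
Each acac is bidentate and must span two cis positions.
Systematic placement gives 2 geometric isomers: OH and NO2 mutually trans; OH and NO2 mutually cis (chiral).
One of these lacks any improper symmetry element and so occurs as an enantiomeric pair, giving 2 + 1 = 3 stereoisomers in total.

3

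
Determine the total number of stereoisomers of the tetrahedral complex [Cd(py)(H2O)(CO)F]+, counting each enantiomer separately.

Only one geometric arrangement is possible; it has no improper symmetry element, so it exists as a pair of enantiomers (2 stereoisomers).

2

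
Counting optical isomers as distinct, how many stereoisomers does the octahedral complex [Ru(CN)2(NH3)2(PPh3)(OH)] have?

8

Systematic placement gives 6 geometric isomers: CN trans, NH3 trans; CN trans, NH3 cis; CN cis, NH3 cis (3 arrangements, 2 chiral); CN cis, NH3 trans.
Of these, 2 lack any improper symmetry element and so occur as enantiomeric pairs, giving 6 + 2 = 8 stereoisomers in total.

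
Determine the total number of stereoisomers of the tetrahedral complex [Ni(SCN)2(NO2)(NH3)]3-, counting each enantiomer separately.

In a tetrahedral complex all four positions are equivalent and every pair of ligands is adjacent — there is no cis/trans distinction.
Only one geometric arrangement is possible.

1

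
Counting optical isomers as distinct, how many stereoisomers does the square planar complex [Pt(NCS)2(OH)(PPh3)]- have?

A square has two trans pairs of vertices; adjacent vertices are cis.
There are 2 geometric isomers: NCS cis; NCS trans.
Each arrangement has an internal mirror plane or centre of symmetry, so none is chiral.

2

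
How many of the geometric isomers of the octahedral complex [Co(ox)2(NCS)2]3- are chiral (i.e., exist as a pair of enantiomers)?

An octahedron has six vertices in three trans pairs; every non-trans pair is cis.
Each ox is bidentate and must span two cis positions.
The distinct arrangements are (2 in all): NCS trans; NCS cis (chiral).
One of these lacks any improper symmetry element and so occurs as an enantiomeric pair, giving 2 + 1 = 3 stereoisomers in total.

1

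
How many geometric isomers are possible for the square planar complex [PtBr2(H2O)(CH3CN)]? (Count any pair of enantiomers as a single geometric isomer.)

A square has two trans pairs of vertices; adjacent vertices are cis.
Working through the distinct placements yields 2 geometric isomers: Br cis; Br trans.

2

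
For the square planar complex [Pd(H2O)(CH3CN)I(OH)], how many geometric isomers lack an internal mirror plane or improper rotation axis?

0

In a square planar complex each vertex has one trans partner and two cis neighbours.
Working through the distinct placements yields 3 geometric isomers: (CH3CN/I trans, H2O/OH trans); (CH3CN/OH trans, H2O/I trans); (CH3CN/H2O trans, I/OH trans).
Each arrangement has an internal mirror plane or centre of symmetry, so none is chiral.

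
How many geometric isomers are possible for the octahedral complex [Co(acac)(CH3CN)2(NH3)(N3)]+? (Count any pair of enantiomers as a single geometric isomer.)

In an octahedral complex each vertex has one trans partner and four cis neighbours.
Each acac is bidentate and must span two cis positions.
Working through the distinct placements yields 4 geometric isomers: CH3CN trans; CH3CN cis (3 arrangements, 2 chiral).

4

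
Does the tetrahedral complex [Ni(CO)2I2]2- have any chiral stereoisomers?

no

All four vertices of a tetrahedron are equivalent and mutually adjacent, so cis/trans isomerism cannot arise.
Only one geometric arrangement is possible.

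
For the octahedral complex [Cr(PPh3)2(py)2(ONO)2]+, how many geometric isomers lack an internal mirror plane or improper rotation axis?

An octahedron has six vertices in three trans pairs; every non-trans pair is cis.
There are 5 geometric isomers: PPh3 trans, py trans, ONO trans; PPh3 cis, py cis, ONO trans; PPh3 cis, py trans, ONO cis; PPh3 cis, py cis, ONO cis (chiral); PPh3 trans, py cis, ONO cis.
One of these lacks any improper symmetry element and so occurs as an enantiomeric pair, giving 5 + 1 = 6 stereoisomers in total.

1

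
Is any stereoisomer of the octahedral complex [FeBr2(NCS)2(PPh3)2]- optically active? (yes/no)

In an octahedral complex each vertex has one trans partner and four cis neighbours.
There are 5 geometric isomers: Br trans, NCS trans, PPh3 trans; Br trans, NCS cis, PPh3 cis; Br cis, NCS cis, PPh3 trans; Br cis, NCS cis, PPh3 cis (chiral); Br cis, NCS trans, PPh3 cis.
One of these lacks any improper symmetry element and so occurs as an enantiomeric pair, giving 5 + 1 = 6 stereoisomers in total.

yes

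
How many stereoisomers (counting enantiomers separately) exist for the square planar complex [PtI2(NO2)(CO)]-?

2

Working through the distinct placements yields 2 geometric isomers: I cis; I trans.
Each arrangement has an internal mirror plane or centre of symmetry, so none is chiral.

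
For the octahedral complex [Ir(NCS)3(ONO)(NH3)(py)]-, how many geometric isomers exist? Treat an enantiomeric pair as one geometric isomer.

The six octahedral sites form three mutually perpendicular trans pairs.
Working through the distinct placements yields 4 geometric isomers: NCS mer (3 arrangements); NCS fac (chiral).

4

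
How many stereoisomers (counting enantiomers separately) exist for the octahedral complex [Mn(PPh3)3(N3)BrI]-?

5

Working through the distinct placements yields 4 geometric isomers: PPh3 mer (3 arrangements); PPh3 fac (chiral).
One of these lacks any improper symmetry element and so occurs as an enantiomeric pair, giving 4 + 1 = 5 stereoisomers in total.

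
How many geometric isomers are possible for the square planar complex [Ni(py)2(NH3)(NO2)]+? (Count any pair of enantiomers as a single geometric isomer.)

A square has two trans pairs of vertices; adjacent vertices are cis.
There are 2 geometric isomers: py cis; py trans.

2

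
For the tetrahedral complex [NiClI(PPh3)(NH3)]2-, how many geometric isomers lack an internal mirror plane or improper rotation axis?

1

In a tetrahedral complex all four positions are equivalent and every pair of ligands is adjacent — there is no cis/trans distinction.
Only one geometric arrangement is possible; it has no improper symmetry element, so it exists as a pair of enantiomers (2 stereoisomers).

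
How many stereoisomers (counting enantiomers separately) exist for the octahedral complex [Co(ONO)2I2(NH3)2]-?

In an octahedral complex each vertex has one trans partner and four cis neighbours.
There are 5 geometric isomers: ONO trans, I trans, NH3 trans; ONO cis, I trans, NH3 cis; ONO trans, I cis, NH3 cis; ONO cis, I cis, NH3 cis (chiral); ONO cis, I cis, NH3 trans.
One of these lacks any improper symmetry element and so occurs as an enantiomeric pair, giving 5 + 1 = 6 stereoisomers in total.

6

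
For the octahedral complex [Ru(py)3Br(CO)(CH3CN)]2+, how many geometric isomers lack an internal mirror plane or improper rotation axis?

In an octahedral complex each vertex has one trans partner and four cis neighbours.
Working through the distinct placements yields 4 geometric isomers: py mer (3 arrangements); py fac (chiral).
One of these lacks any improper symmetry element and so occurs as an enantiomeric pair, giving 4 + 1 = 5 stereoisomers in total.

1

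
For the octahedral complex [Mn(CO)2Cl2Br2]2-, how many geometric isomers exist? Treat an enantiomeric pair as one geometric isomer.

In an octahedral complex each vertex has one trans partner and four cis neighbours.
The distinct arrangements are (5 in all): CO trans, Cl trans, Br trans; CO cis, Cl cis, Br trans; CO cis, Cl trans, Br cis; CO cis, Cl cis, Br cis (chiral); CO trans, Cl cis, Br cis.

5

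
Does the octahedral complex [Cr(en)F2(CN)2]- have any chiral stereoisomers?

yes

The six octahedral sites form three mutually perpendicular trans pairs.
Each en is bidentate and must span two cis positions.
The distinct arrangements are (3 in all): F cis, CN trans; F cis, CN cis (chiral); F trans, CN cis.
One of these lacks any improper symmetry element and so occurs as an enantiomeric pair, giving 3 + 1 = 4 stereoisomers in total.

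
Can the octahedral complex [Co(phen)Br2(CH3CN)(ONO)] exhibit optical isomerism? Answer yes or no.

yes

Each phen is bidentate and must span two cis positions.
The distinct arrangements are (4 in all): Br trans; Br cis (3 arrangements, 2 chiral).
Of these, 2 lack any improper symmetry element and so occur as enantiomeric pairs, giving 4 + 2 = 6 stereoisomers in total.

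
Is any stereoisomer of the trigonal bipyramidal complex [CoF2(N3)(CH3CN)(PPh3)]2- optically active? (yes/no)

A trigonal bipyramid has two axial and three equatorial sites, which are chemically inequivalent.
Systematic enumeration (placing each ligand type in turn and discarding arrangements equivalent by rotation or reflection) gives 7 geometric isomers.
Of these, 3 lack any improper symmetry element and so occur as enantiomeric pairs, giving 7 + 3 = 10 stereoisomers in total.

yes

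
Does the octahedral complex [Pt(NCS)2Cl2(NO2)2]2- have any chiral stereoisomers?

An octahedron has six vertices in three trans pairs; every non-trans pair is cis.
Working through the distinct placements yields 5 geometric isomers: NCS trans, Cl trans, NO2 trans; NCS cis, Cl trans, NO2 cis; NCS cis, Cl cis, NO2 trans; NCS cis, Cl cis, NO2 cis (chiral); NCS trans, Cl cis, NO2 cis.
One of these lacks any improper symmetry element and so occurs as an enantiomeric pair, giving 5 + 1 = 6 stereoisomers in total.

yes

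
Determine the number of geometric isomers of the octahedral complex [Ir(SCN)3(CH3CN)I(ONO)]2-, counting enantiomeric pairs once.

The six octahedral sites form three mutually perpendicular trans pairs.
The distinct arrangements are (4 in all): SCN mer (3 arrangements); SCN fac (chiral).

4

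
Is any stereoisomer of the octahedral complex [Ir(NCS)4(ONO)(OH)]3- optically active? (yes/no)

no

An octahedron has six vertices in three trans pairs; every non-trans pair is cis.
There are 2 geometric isomers: ONO and OH mutually trans; ONO and OH mutually cis.
Each arrangement has an internal mirror plane or centre of symmetry, so none is chiral.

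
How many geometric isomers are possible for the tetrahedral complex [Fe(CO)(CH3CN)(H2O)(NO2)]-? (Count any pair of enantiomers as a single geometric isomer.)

1

In a tetrahedral complex all four positions are equivalent and every pair of ligands is adjacent — there is no cis/trans distinction.
Only one geometric arrangement is possible; it has no improper symmetry element, so it exists as a pair of enantiomers (2 stereoisomers).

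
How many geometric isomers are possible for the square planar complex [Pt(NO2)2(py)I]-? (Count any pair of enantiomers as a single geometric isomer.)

A square has two trans pairs of vertices; adjacent vertices are cis.
Systematic placement gives 2 geometric isomers: NO2 cis; NO2 trans.

2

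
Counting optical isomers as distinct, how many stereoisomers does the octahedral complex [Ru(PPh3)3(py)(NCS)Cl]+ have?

5

In an octahedral complex each vertex has one trans partner and four cis neighbours.
The distinct arrangements are (4 in all): PPh3 mer (3 arrangements); PPh3 fac (chiral).
One of these lacks any improper symmetry element and so occurs as an enantiomeric pair, giving 4 + 1 = 5 stereoisomers in total.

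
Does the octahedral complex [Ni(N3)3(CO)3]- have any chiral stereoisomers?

In an octahedral complex each vertex has one trans partner and four cis neighbours.
Working through the distinct placements yields 2 geometric isomers: N3 mer; N3 fac.
Each arrangement has an internal mirror plane or centre of symmetry, so none is chiral.

no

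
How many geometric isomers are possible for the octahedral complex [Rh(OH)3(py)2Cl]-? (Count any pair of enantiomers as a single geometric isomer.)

In an octahedral complex each vertex has one trans partner and four cis neighbours.
Systematic placement gives 3 geometric isomers: OH mer, py trans; OH fac, py cis; OH mer, py cis.

3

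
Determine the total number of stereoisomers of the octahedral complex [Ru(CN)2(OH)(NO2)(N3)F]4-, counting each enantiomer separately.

An octahedron has six vertices in three trans pairs; every non-trans pair is cis.
Exhaustive case analysis gives 9 geometric isomers.
Of these, 6 lack any improper symmetry element and so occur as enantiomeric pairs, giving 9 + 6 = 15 stereoisomers in total.

15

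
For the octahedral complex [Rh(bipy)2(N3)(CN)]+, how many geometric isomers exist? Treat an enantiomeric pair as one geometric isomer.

2

In an octahedral complex each vertex has one trans partner and four cis neighbours.
Each bipy is bidentate and must span two cis positions.
There are 2 geometric isomers: N3 and CN mutually trans; N3 and CN mutually cis (chiral).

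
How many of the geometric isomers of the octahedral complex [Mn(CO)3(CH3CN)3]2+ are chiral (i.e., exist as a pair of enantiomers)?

0

In an octahedral complex each vertex has one trans partner and four cis neighbours.
Working through the distinct placements yields 2 geometric isomers: CO mer; CO fac.
Each arrangement has an internal mirror plane or centre of symmetry, so none is chiral.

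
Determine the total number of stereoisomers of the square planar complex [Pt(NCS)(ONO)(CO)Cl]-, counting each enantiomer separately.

3

In a square planar complex each vertex has one trans partner and two cis neighbours.
The distinct arrangements are (3 in all): (CO/NCS trans, Cl/ONO trans); (CO/ONO trans, Cl/NCS trans); (CO/Cl trans, NCS/ONO trans).
Each arrangement has an internal mirror plane or centre of symmetry, so none is chiral.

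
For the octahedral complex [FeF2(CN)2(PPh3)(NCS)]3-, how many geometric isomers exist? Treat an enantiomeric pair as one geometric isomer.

6

The six octahedral sites form three mutually perpendicular trans pairs.
The distinct arrangements are (6 in all): F trans, CN trans; F cis, CN trans; F cis, CN cis (3 arrangements, 2 chiral); F trans, CN cis.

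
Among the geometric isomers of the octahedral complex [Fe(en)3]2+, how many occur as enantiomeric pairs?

In an octahedral complex each vertex has one trans partner and four cis neighbours.
Each en is bidentate and must span two cis positions.
Only one geometric arrangement is possible; it has no improper symmetry element, so it exists as a pair of enantiomers (2 stereoisomers).

1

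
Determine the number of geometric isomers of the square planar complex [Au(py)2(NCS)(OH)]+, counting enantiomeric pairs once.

A square has two trans pairs of vertices; adjacent vertices are cis.
Working through the distinct placements yields 2 geometric isomers: py cis; py trans.

2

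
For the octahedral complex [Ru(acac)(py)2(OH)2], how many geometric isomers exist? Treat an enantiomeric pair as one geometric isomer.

3

In an octahedral complex each vertex has one trans partner and four cis neighbours.
Each acac is bidentate and must span two cis positions.
Working through the distinct placements yields 3 geometric isomers: py cis, OH trans; py trans, OH cis; py cis, OH cis (chiral).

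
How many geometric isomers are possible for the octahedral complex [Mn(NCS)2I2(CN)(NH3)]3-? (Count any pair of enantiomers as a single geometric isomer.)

6

Systematic placement gives 6 geometric isomers: NCS cis, I cis (3 arrangements, 2 chiral); NCS trans, I cis; NCS cis, I trans; NCS trans, I trans.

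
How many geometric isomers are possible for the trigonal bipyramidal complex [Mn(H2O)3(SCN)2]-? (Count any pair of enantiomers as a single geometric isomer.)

3

A trigonal bipyramid has two axial and three equatorial sites, which are chemically inequivalent.
The distinct arrangements are (3 in all): SCN both equatorial; SCN one axial, one equatorial; SCN both axial.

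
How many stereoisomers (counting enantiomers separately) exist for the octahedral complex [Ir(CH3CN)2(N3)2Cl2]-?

6

The six octahedral sites form three mutually perpendicular trans pairs.
There are 5 geometric isomers: CH3CN trans, N3 trans, Cl trans; CH3CN trans, N3 cis, Cl cis; CH3CN cis, N3 trans, Cl cis; CH3CN cis, N3 cis, Cl cis (chiral); CH3CN cis, N3 cis, Cl trans.
One of these lacks any improper symmetry element and so occurs as an enantiomeric pair, giving 5 + 1 = 6 stereoisomers in total.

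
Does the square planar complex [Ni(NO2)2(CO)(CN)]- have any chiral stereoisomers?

no

A square has two trans pairs of vertices; adjacent vertices are cis.
The distinct arrangements are (2 in all): NO2 cis; NO2 trans.
Each arrangement has an internal mirror plane or centre of symmetry, so none is chiral.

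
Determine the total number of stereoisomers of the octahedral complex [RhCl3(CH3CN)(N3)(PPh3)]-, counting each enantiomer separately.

An octahedron has six vertices in three trans pairs; every non-trans pair is cis.
The distinct arrangements are (4 in all): Cl mer (3 arrangements); Cl fac (chiral).
One of these lacks any improper symmetry element and so occurs as an enantiomeric pair, giving 4 + 1 = 5 stereoisomers in total.

5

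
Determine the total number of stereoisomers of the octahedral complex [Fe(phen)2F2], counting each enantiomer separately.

The six octahedral sites form three mutually perpendicular trans pairs.
Each phen is bidentate and must span two cis positions.
The distinct arrangements are (2 in all): F trans; F cis (chiral).
One of these lacks any improper symmetry element and so occurs as an enantiomeric pair, giving 2 + 1 = 3 stereoisomers in total.

3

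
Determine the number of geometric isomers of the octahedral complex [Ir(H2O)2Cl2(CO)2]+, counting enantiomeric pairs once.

The distinct arrangements are (5 in all): H2O trans, Cl trans, CO trans; H2O cis, Cl cis, CO trans; H2O trans, Cl cis, CO cis; H2O cis, Cl cis, CO cis (chiral); H2O cis, Cl trans, CO cis.

5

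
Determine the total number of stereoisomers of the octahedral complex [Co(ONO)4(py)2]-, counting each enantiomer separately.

An octahedron has six vertices in three trans pairs; every non-trans pair is cis.
Systematic placement gives 2 geometric isomers: py trans; py cis.
Each arrangement has an internal mirror plane or centre of symmetry, so none is chiral.

2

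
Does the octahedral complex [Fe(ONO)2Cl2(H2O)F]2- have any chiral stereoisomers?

yes

The six octahedral sites form three mutually perpendicular trans pairs.
There are 6 geometric isomers: ONO trans, Cl trans; ONO cis, Cl trans; ONO trans, Cl cis; ONO cis, Cl cis (3 arrangements, 2 chiral).
Of these, 2 lack any improper symmetry element and so occur as enantiomeric pairs, giving 6 + 2 = 8 stereoisomers in total.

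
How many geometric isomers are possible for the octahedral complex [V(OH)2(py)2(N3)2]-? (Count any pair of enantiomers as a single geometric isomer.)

5

An octahedron has six vertices in three trans pairs; every non-trans pair is cis.
Working through the distinct placements yields 5 geometric isomers: OH trans, py trans, N3 trans; OH cis, py cis, N3 trans; OH cis, py trans, N3 cis; OH cis, py cis, N3 cis (chiral); OH trans, py cis, N3 cis.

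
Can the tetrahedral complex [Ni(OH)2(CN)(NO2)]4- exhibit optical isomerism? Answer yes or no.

no

All four vertices of a tetrahedron are equivalent and mutually adjacent, so cis/trans isomerism cannot arise.
Only one geometric arrangement is possible.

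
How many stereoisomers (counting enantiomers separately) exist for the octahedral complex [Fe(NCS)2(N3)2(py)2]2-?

6

An octahedron has six vertices in three trans pairs; every non-trans pair is cis.
Systematic placement gives 5 geometric isomers: NCS trans, N3 trans, py trans; NCS cis, N3 trans, py cis; NCS cis, N3 cis, py trans; NCS cis, N3 cis, py cis (chiral); NCS trans, N3 cis, py cis.
One of these lacks any improper symmetry element and so occurs as an enantiomeric pair, giving 5 + 1 = 6 stereoisomers in total.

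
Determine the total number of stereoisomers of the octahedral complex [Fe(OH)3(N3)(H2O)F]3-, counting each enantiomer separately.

5

In an octahedral complex each vertex has one trans partner and four cis neighbours.
There are 4 geometric isomers: OH mer (3 arrangements); OH fac (chiral).
One of these lacks any improper symmetry element and so occurs as an enantiomeric pair, giving 4 + 1 = 5 stereoisomers in total.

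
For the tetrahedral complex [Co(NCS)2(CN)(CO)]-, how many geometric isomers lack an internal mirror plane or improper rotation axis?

All four vertices of a tetrahedron are equivalent and mutually adjacent, so cis/trans isomerism cannot arise.
Only one geometric arrangement is possible.

0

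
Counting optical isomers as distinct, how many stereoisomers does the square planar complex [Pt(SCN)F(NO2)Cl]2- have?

3

A square has two trans pairs of vertices; adjacent vertices are cis.
The distinct arrangements are (3 in all): (Cl/NO2 trans, F/SCN trans); (Cl/SCN trans, F/NO2 trans); (Cl/F trans, NO2/SCN trans).
Each arrangement has an internal mirror plane or centre of symmetry, so none is chiral.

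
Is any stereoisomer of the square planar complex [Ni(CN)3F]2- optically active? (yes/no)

no

A square has two trans pairs of vertices; adjacent vertices are cis.
Only one geometric arrangement is possible.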